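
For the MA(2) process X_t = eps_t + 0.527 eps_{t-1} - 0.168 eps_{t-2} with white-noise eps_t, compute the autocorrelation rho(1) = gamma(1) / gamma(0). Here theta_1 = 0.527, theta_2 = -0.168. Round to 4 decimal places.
\rho(1) = 0.3357

For an MA(q) process with theta_0 = 1, the autocovariance is
  gamma(k) = sigma^2 * sum_{i=0..q-k} theta_i * theta_{i+k},
and rho(k) = gamma(k) / gamma(0). Sigma^2 cancels.
  numerator   = (1)*(0.527) + (0.527)*(-0.168) = 0.438464.
  denominator = (1)^2 + (0.527)^2 + (-0.168)^2 = 1.305953.
  rho(1) = 0.438464 / 1.305953 = 0.3357.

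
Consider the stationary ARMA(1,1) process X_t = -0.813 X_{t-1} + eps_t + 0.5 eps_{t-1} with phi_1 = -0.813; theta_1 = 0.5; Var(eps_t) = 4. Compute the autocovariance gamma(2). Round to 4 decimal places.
\gamma(2) = 1.7819

Multiply the model equation by X_{t-k} and take expectations. With theta_0 = psi_0 = 1 and psi_j the MA(infinity) weights, this gives
  gamma(k) - sum_i phi_i gamma(k-i) = c_k,
  c_k = sigma^2 * sum_{j=k..q} theta_j psi_{j-k}   (c_k = 0 for k > q),
using gamma(-m) = gamma(m).
psi-weights needed (psi_j = theta_j + sum_i phi_i psi_{j-i}):
  psi_1 = theta_1 + phi_1 = 0.5 + (-0.813) = -0.313
Right-hand sides:
  c_0 = sigma^2 (1 + theta_1 psi_1) = 4 * (1 + (0.5)(-0.313)) = 4 * 0.8435 = 3.374
  c_1 = sigma^2 theta_1 = 4 * (0.5) = 2
  c_2 = 0
Equations for k = 0 and k = 1 (AR order 1):
  gamma(0) = phi_1 gamma(1) + c_0
  gamma(1) = phi_1 gamma(0) + c_1
Substituting the second into the first: gamma(0) (1 - phi_1^2) = c_0 + phi_1 c_1, so
  gamma(0) = (c_0 + phi_1 c_1) / (1 - phi_1^2) = (3.374 + (-0.813)(2)) / (1 - (-0.813)^2) = 1.748 / 0.339031 = 5.155871.
  gamma(1) = phi_1 gamma(0) + c_1 = (-0.813)(5.155871) + (2) = -2.191723.
For k = 2 (> q): gamma(2) = phi_1 gamma(1) = (-0.813)(-2.191723) = 1.781871.
Therefore gamma(2) = 1.7819 (to 4 decimal places).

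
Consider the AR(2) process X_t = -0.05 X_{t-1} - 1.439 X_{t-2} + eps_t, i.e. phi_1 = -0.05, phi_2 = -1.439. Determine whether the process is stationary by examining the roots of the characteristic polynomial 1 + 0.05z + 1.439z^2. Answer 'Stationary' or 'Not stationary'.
\text{Not stationary}

The AR(p) characteristic polynomial is P(z) = 1 + 0.05z + 1.439z^2.
Stationarity requires all roots to lie outside the unit circle, i.e. |z| > 1 for every root.
Set 1 + (0.05) z + (1.439) z^2 = 0, i.e. a z^2 + b z + c = 0 with a = 1.439, b = 0.05, c = 1.
Discriminant D = b^2 - 4ac = (0.05)^2 - 4*(1.439)*1 = 0.0025 - (5.756) = -5.7535.
D < 0, so the roots are the complex-conjugate pair z = (-b +/- i sqrt(-D)) / (2a) = -0.0174 +/- 0.8334i.
For a conjugate pair |z|^2 = z * conj(z) = (product of roots) = c/a = 1/(1.439) = 0.694927, so |z| = sqrt(0.694927) = 0.8336 for both roots.
Moduli of all roots: 0.8336, 0.8336.
All moduli strictly greater than 1? No.
Verdict: Not stationary.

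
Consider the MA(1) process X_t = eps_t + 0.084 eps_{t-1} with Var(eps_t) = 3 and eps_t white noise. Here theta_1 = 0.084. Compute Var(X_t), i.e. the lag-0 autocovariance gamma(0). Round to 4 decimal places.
\gamma(0) = 3.0212

For an MA(q) process X_t = eps_t + sum_i theta_i eps_{t-i} with
Var(eps_t) = sigma^2, the variance is
  gamma(0) = sigma^2 * (1 + sum_i theta_i^2).
  sum_i theta_i^2 = (0.084)^2 = 0.007056.
  gamma(0) = 3 * (1 + 0.007056) = 3 * 1.007056 = 3.021168, which rounds to 3.0212.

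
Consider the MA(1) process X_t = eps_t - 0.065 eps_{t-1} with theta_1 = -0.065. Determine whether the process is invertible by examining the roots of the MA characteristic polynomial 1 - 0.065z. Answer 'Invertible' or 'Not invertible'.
\text{Invertible}

The MA(q) characteristic polynomial is P(z) = 1 - 0.065z.
Invertibility requires all roots to lie outside the unit circle, i.e. |z| > 1 for every root.
This is linear in z: 1 + (-0.065) z = 0  =>  z = -1/(-0.065) = 15.384615,  |z| = 15.384615.
Moduli of all roots: 15.3846.
All moduli strictly greater than 1? Yes.
Verdict: Invertible.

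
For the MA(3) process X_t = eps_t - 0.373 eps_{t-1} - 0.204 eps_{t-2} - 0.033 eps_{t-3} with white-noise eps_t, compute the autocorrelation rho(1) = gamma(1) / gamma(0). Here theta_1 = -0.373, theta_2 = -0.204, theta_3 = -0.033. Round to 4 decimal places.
\rho(1) = -0.2455

For an MA(q) process with theta_0 = 1, the autocovariance is
  gamma(k) = sigma^2 * sum_{i=0..q-k} theta_i * theta_{i+k},
and rho(k) = gamma(k) / gamma(0). Sigma^2 cancels.
  numerator   = (1)*(-0.373) + (-0.373)*(-0.204) + (-0.204)*(-0.033) = -0.290176.
  denominator = (1)^2 + (-0.373)^2 + (-0.204)^2 + (-0.033)^2 = 1.181834.
  rho(1) = -0.290176 / 1.181834 = -0.2455.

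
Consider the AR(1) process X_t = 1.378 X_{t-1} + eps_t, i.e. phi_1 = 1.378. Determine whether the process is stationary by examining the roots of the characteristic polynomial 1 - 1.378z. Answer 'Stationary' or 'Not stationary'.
\text{Not stationary}

The AR(p) characteristic polynomial is P(z) = 1 - 1.378z.
Stationarity requires all roots to lie outside the unit circle, i.e. |z| > 1 for every root.
This is linear in z: 1 + (-1.378) z = 0  =>  z = -1/(-1.378) = 0.725689,  |z| = 0.725689.
Moduli of all roots: 0.7257.
All moduli strictly greater than 1? No.
Verdict: Not stationary.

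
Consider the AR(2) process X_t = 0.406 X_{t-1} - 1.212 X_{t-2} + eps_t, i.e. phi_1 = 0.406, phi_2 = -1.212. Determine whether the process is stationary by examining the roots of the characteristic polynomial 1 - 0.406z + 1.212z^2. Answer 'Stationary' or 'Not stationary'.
\text{Not stationary}

The AR(p) characteristic polynomial is P(z) = 1 - 0.406z + 1.212z^2.
Stationarity requires all roots to lie outside the unit circle, i.e. |z| > 1 for every root.
Set 1 + (-0.406) z + (1.212) z^2 = 0, i.e. a z^2 + b z + c = 0 with a = 1.212, b = -0.406, c = 1.
Discriminant D = b^2 - 4ac = (-0.406)^2 - 4*(1.212)*1 = 0.164836 - (4.848) = -4.683164.
D < 0, so the roots are the complex-conjugate pair z = (-b +/- i sqrt(-D)) / (2a) = 0.1675 +/- 0.8928i.
For a conjugate pair |z|^2 = z * conj(z) = (product of roots) = c/a = 1/(1.212) = 0.825083, so |z| = sqrt(0.825083) = 0.9083 for both roots.
Moduli of all roots: 0.9083, 0.9083.
All moduli strictly greater than 1? No.
Verdict: Not stationary.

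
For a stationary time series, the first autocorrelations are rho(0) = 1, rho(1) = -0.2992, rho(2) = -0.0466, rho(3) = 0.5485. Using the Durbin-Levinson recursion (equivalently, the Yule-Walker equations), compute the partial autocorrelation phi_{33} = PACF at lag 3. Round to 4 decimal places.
\phi_{33} = 0.5479

The PACF at lag k is phi_{kk}, the last component of the solution
to the Yule-Walker system G_k phi = r_k where
  (G_k)_{ij} = rho(|i - j|), (r_k)_i = rho(i), i,j = 1..k.
Equivalently, Durbin-Levinson gives phi_{kk} iteratively:
  phi_{11} = rho(1)
  phi_{kk} = [rho(k) - sum_{j=1..k-1} phi_{k-1,j} rho(k-j)]
            / [1 - sum_{j=1..k-1} phi_{k-1,j} rho(j)],
  phi_{k,j} = phi_{k-1,j} - phi_{kk} phi_{k-1,k-j},  j = 1..k-1.
Step k = 1:
  phi_11 = rho(1) = -0.2992.
Step k = 2:
  phi_22 = [rho(2) - phi_11 rho(1)] / [1 - phi_11 rho(1)] = [-0.0466 - (-0.2992)(-0.2992)] / [1 - (-0.2992)(-0.2992)]
         = -0.13612064 / 0.91047936 = -0.149504.
  Update: phi_21 = phi_11 - phi_22 phi_11 = -0.2992 - (-0.149504)(-0.2992) = -0.343932.
Step k = 3:
  phi_33 = [rho(3) - phi_21 rho(2) - phi_22 rho(1)] / [1 - phi_21 rho(1) - phi_22 rho(2)]
    numerator   = 0.5485 - (-0.343932)(-0.0466) - (-0.149504)(-0.2992) = 0.48774108
    denominator = 1 - (-0.343932)(-0.2992) - (-0.149504)(-0.0466) = 0.89012873
  phi_33 = 0.48774108 / 0.89012873 = 0.5479.
Therefore phi_{33} = 0.5479.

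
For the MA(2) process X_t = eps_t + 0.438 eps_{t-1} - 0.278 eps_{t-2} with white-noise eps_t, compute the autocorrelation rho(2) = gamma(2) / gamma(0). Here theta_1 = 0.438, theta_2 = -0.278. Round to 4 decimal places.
\rho(2) = -0.2190

For an MA(q) process with theta_0 = 1, the autocovariance is
  gamma(k) = sigma^2 * sum_{i=0..q-k} theta_i * theta_{i+k},
and rho(k) = gamma(k) / gamma(0). Sigma^2 cancels.
  numerator   = (1)*(-0.278) = -0.278.
  denominator = (1)^2 + (0.438)^2 + (-0.278)^2 = 1.269128.
  rho(2) = -0.278 / 1.269128 = -0.2190.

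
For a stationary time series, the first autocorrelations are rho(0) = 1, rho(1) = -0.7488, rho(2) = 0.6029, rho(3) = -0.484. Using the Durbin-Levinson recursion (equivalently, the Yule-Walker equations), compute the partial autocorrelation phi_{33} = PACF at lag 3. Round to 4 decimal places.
\phi_{33} = -0.0092

The PACF at lag k is phi_{kk}, the last component of the solution
to the Yule-Walker system G_k phi = r_k where
  (G_k)_{ij} = rho(|i - j|), (r_k)_i = rho(i), i,j = 1..k.
Equivalently, Durbin-Levinson gives phi_{kk} iteratively:
  phi_{11} = rho(1)
  phi_{kk} = [rho(k) - sum_{j=1..k-1} phi_{k-1,j} rho(k-j)]
            / [1 - sum_{j=1..k-1} phi_{k-1,j} rho(j)],
  phi_{k,j} = phi_{k-1,j} - phi_{kk} phi_{k-1,k-j},  j = 1..k-1.
Step k = 1:
  phi_11 = rho(1) = -0.7488.
Step k = 2:
  phi_22 = [rho(2) - phi_11 rho(1)] / [1 - phi_11 rho(1)] = [0.6029 - (-0.7488)(-0.7488)] / [1 - (-0.7488)(-0.7488)]
         = 0.04219856 / 0.43929856 = 0.096059.
  Update: phi_21 = phi_11 - phi_22 phi_11 = -0.7488 - (0.096059)(-0.7488) = -0.676871.
Step k = 3:
  phi_33 = [rho(3) - phi_21 rho(2) - phi_22 rho(1)] / [1 - phi_21 rho(1) - phi_22 rho(2)]
    numerator   = -0.484 - (-0.676871)(0.6029) - (0.096059)(-0.7488) = -0.0039855
    denominator = 1 - (-0.676871)(-0.7488) - (0.096059)(0.6029) = 0.43524501
  phi_33 = -0.0039855 / 0.43524501 = -0.0092.
Therefore phi_{33} = -0.0092.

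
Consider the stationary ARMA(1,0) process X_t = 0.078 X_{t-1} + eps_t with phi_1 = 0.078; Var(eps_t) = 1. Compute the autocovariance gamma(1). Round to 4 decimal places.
\gamma(1) = 0.0785

Multiply the model equation by X_{t-k} and take expectations. With theta_0 = psi_0 = 1 and psi_j the MA(infinity) weights, this gives
  gamma(k) - sum_i phi_i gamma(k-i) = c_k,
  c_k = sigma^2 * sum_{j=k..q} theta_j psi_{j-k}   (c_k = 0 for k > q),
using gamma(-m) = gamma(m).
Pure AR (q = 0): c_0 = sigma^2 = 1, c_k = 0 for k >= 1.
Equations for k = 0 and k = 1 (AR order 1):
  gamma(0) = phi_1 gamma(1) + c_0
  gamma(1) = phi_1 gamma(0) + c_1
Substituting the second into the first: gamma(0) (1 - phi_1^2) = c_0 + phi_1 c_1, so
  gamma(0) = c_0 / (1 - phi_1^2) = 1 / (1 - (0.078)^2) = 1 / 0.993916 = 1.006121.
  gamma(1) = phi_1 gamma(0) = (0.078)(1.006121) = 0.078477.
Therefore gamma(1) = 0.0785 (to 4 decimal places).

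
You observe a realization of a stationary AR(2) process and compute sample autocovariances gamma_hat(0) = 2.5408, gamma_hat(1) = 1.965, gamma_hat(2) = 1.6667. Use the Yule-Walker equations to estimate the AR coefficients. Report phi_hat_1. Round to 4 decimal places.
\hat\phi_{1} = 0.6620

The Yule-Walker equations for an AR(p) process read, in matrix form,
  Gamma_p phi = r_p,   with   (Gamma_p)_{ij} = gamma(|i - j|),
                       (r_p)_i = gamma(i),   i,j = 1..p.
Substitute the sample gammas (Toeplitz matrix and right-hand side of size 2):
  Gamma_p = [[2.5408, 1.965], [1.965, 2.5408]]
  r_p     = [1.965, 1.6667]
Written out:
  2.5408 phi_1 + 1.965 phi_2 = 1.965
  1.965 phi_1 + 2.5408 phi_2 = 1.6667
Solve by Cramer's rule:
  det = gamma(0)^2 - gamma(1)^2 = (2.5408)^2 - (1.965)^2 = 6.45566464 - 3.861225 = 2.59443964
  phi_hat_1 = [gamma(1) gamma(0) - gamma(1) gamma(2)] / det = [(1.965)(2.5408) - (1.965)(1.6667)] / 2.59443964 = 1.7176065 / 2.59443964 = 0.662
  phi_hat_2 = [gamma(0) gamma(2) - gamma(1)^2] / det = [(2.5408)(1.6667) - (1.965)^2] / 2.59443964 = 0.37352636 / 2.59443964 = 0.144
So phi_hat = [0.6620, 0.1440].
Therefore phi_hat_1 = 0.6620.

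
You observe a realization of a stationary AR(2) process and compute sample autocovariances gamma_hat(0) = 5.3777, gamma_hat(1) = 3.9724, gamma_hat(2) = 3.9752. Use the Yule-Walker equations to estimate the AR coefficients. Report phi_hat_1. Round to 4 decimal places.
\hat\phi_{1} = 0.4240

The Yule-Walker equations for an AR(p) process read, in matrix form,
  Gamma_p phi = r_p,   with   (Gamma_p)_{ij} = gamma(|i - j|),
                       (r_p)_i = gamma(i),   i,j = 1..p.
Substitute the sample gammas (Toeplitz matrix and right-hand side of size 2):
  Gamma_p = [[5.3777, 3.9724], [3.9724, 5.3777]]
  r_p     = [3.9724, 3.9752]
Written out:
  5.3777 phi_1 + 3.9724 phi_2 = 3.9724
  3.9724 phi_1 + 5.3777 phi_2 = 3.9752
Solve by Cramer's rule:
  det = gamma(0)^2 - gamma(1)^2 = (5.3777)^2 - (3.9724)^2 = 28.91965729 - 15.77996176 = 13.13969553
  phi_hat_1 = [gamma(1) gamma(0) - gamma(1) gamma(2)] / det = [(3.9724)(5.3777) - (3.9724)(3.9752)] / 13.13969553 = 5.571291 / 13.13969553 = 0.424
  phi_hat_2 = [gamma(0) gamma(2) - gamma(1)^2] / det = [(5.3777)(3.9752) - (3.9724)^2] / 13.13969553 = 5.59747128 / 13.13969553 = 0.426
So phi_hat = [0.4240, 0.4260].
Therefore phi_hat_1 = 0.4240.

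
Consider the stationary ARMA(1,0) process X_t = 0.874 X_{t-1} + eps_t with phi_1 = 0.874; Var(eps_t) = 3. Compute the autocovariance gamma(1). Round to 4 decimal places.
\gamma(1) = 11.1043

Multiply the model equation by X_{t-k} and take expectations. With theta_0 = psi_0 = 1 and psi_j the MA(infinity) weights, this gives
  gamma(k) - sum_i phi_i gamma(k-i) = c_k,
  c_k = sigma^2 * sum_{j=k..q} theta_j psi_{j-k}   (c_k = 0 for k > q),
using gamma(-m) = gamma(m).
Pure AR (q = 0): c_0 = sigma^2 = 3, c_k = 0 for k >= 1.
Equations for k = 0 and k = 1 (AR order 1):
  gamma(0) = phi_1 gamma(1) + c_0
  gamma(1) = phi_1 gamma(0) + c_1
Substituting the second into the first: gamma(0) (1 - phi_1^2) = c_0 + phi_1 c_1, so
  gamma(0) = c_0 / (1 - phi_1^2) = 3 / (1 - (0.874)^2) = 3 / 0.236124 = 12.705189.
  gamma(1) = phi_1 gamma(0) = (0.874)(12.705189) = 11.104335.
Therefore gamma(1) = 11.1043 (to 4 decimal places).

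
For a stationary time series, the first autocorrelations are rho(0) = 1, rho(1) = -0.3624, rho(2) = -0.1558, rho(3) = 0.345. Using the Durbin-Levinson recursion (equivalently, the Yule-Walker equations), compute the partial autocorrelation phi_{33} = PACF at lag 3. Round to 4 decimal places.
\phi_{33} = 0.1940

The PACF at lag k is phi_{kk}, the last component of the solution
to the Yule-Walker system G_k phi = r_k where
  (G_k)_{ij} = rho(|i - j|), (r_k)_i = rho(i), i,j = 1..k.
Equivalently, Durbin-Levinson gives phi_{kk} iteratively:
  phi_{11} = rho(1)
  phi_{kk} = [rho(k) - sum_{j=1..k-1} phi_{k-1,j} rho(k-j)]
            / [1 - sum_{j=1..k-1} phi_{k-1,j} rho(j)],
  phi_{k,j} = phi_{k-1,j} - phi_{kk} phi_{k-1,k-j},  j = 1..k-1.
Step k = 1:
  phi_11 = rho(1) = -0.3624.
Step k = 2:
  phi_22 = [rho(2) - phi_11 rho(1)] / [1 - phi_11 rho(1)] = [-0.1558 - (-0.3624)(-0.3624)] / [1 - (-0.3624)(-0.3624)]
         = -0.28713376 / 0.86866624 = -0.330546.
  Update: phi_21 = phi_11 - phi_22 phi_11 = -0.3624 - (-0.330546)(-0.3624) = -0.48219.
Step k = 3:
  phi_33 = [rho(3) - phi_21 rho(2) - phi_22 rho(1)] / [1 - phi_21 rho(1) - phi_22 rho(2)]
    numerator   = 0.345 - (-0.48219)(-0.1558) - (-0.330546)(-0.3624) = 0.15008514
    denominator = 1 - (-0.48219)(-0.3624) - (-0.330546)(-0.1558) = 0.77375545
  phi_33 = 0.15008514 / 0.77375545 = 0.194.
Therefore phi_{33} = 0.1940.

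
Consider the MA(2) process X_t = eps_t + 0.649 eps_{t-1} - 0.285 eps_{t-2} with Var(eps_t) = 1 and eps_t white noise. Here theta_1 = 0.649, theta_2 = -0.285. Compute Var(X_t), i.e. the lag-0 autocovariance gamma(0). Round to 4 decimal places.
\gamma(0) = 1.5024

For an MA(q) process X_t = eps_t + sum_i theta_i eps_{t-i} with
Var(eps_t) = sigma^2, the variance is
  gamma(0) = sigma^2 * (1 + sum_i theta_i^2).
  sum_i theta_i^2 = (0.649)^2 + (-0.285)^2 = 0.421201 + 0.081225 = 0.502426.
  gamma(0) = 1 * (1 + 0.502426) = 1 * 1.502426 = 1.502426, which rounds to 1.5024.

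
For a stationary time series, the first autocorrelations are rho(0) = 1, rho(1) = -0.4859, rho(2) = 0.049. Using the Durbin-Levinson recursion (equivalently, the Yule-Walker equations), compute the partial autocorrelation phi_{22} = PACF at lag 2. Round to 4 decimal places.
\phi_{22} = -0.2449

The PACF at lag k is phi_{kk}, the last component of the solution
to the Yule-Walker system G_k phi = r_k where
  (G_k)_{ij} = rho(|i - j|), (r_k)_i = rho(i), i,j = 1..k.
Equivalently, Durbin-Levinson gives phi_{kk} iteratively:
  phi_{11} = rho(1)
  phi_{kk} = [rho(k) - sum_{j=1..k-1} phi_{k-1,j} rho(k-j)]
            / [1 - sum_{j=1..k-1} phi_{k-1,j} rho(j)],
  phi_{k,j} = phi_{k-1,j} - phi_{kk} phi_{k-1,k-j},  j = 1..k-1.
Step k = 1:
  phi_11 = rho(1) = -0.4859.
Step k = 2:
  phi_22 = [rho(2) - phi_11 rho(1)] / [1 - phi_11 rho(1)] = [0.049 - (-0.4859)(-0.4859)] / [1 - (-0.4859)(-0.4859)]
         = -0.18709881 / 0.76390119 = -0.2449.
Therefore phi_{22} = -0.2449.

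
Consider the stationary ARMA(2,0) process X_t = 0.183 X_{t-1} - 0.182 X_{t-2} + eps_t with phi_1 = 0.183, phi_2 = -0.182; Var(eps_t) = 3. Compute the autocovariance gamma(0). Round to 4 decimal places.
\gamma(0) = 3.1790

Multiply the model equation by X_{t-k} and take expectations. With theta_0 = psi_0 = 1 and psi_j the MA(infinity) weights, this gives
  gamma(k) - sum_i phi_i gamma(k-i) = c_k,
  c_k = sigma^2 * sum_{j=k..q} theta_j psi_{j-k}   (c_k = 0 for k > q),
using gamma(-m) = gamma(m).
Pure AR (q = 0): c_0 = sigma^2 = 3, c_k = 0 for k >= 1.
Equations for k = 0, 1, 2 (AR order 2, c_2 = 0):
  (E0) gamma(0) = phi_1 gamma(1) + phi_2 gamma(2) + c_0
  (E1) gamma(1) = phi_1 gamma(0) + phi_2 gamma(1) + c_1
  (E2) gamma(2) = phi_1 gamma(1) + phi_2 gamma(0)
From (E1): gamma(1) = A gamma(0) + B with
  A = phi_1 / (1 - phi_2) = 0.183 / 1.182 = 0.154822,   B = c_1 / (1 - phi_2) = 0 / 1.182 = 0.
Insert (E2) into (E0): gamma(0) (1 - phi_2^2) = phi_1 (1 + phi_2) gamma(1) + c_0.
  phi_1 (1 + phi_2) = (0.183)(0.818) = 0.149694,   1 - phi_2^2 = 0.966876.
Replace gamma(1) by A gamma(0) + B and collect gamma(0):
  gamma(0) [0.966876 - (0.149694)(0.154822)] = c_0 = 3
  gamma(0) * 0.9437 = 3
  gamma(0) = 3 / 0.9437 = 3.178976.
Therefore gamma(0) = 3.1790 (to 4 decimal places).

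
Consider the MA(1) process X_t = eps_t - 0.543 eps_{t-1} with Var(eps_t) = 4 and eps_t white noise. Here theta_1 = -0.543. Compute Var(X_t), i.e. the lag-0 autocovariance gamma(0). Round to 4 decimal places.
\gamma(0) = 5.1794

For an MA(q) process X_t = eps_t + sum_i theta_i eps_{t-i} with
Var(eps_t) = sigma^2, the variance is
  gamma(0) = sigma^2 * (1 + sum_i theta_i^2).
  sum_i theta_i^2 = (-0.543)^2 = 0.294849.
  gamma(0) = 4 * (1 + 0.294849) = 4 * 1.294849 = 5.179396, which rounds to 5.1794.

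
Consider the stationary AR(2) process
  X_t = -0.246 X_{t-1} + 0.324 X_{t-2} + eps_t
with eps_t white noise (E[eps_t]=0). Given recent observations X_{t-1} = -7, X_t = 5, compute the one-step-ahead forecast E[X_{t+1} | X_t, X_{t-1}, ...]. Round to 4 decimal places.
E[X_{t+1} \mid \mathcal F_t] = -3.4980

For an AR(p) model X_t = c + sum_i phi_i X_{t-i} + eps_t, the
one-step-ahead conditional mean is
  E[X_{t+1} | X_t, ...] = c + sum_i phi_i X_{t+1-i}.
Substitute known values:
  E[X_{t+1} | ...] = (-0.246) * (5) + (0.324) * (-7)
                   = -3.4980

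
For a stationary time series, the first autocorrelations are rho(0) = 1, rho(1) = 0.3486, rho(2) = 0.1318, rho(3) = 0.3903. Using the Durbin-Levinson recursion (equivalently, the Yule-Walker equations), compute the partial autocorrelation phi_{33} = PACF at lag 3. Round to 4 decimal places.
\phi_{33} = 0.3880

The PACF at lag k is phi_{kk}, the last component of the solution
to the Yule-Walker system G_k phi = r_k where
  (G_k)_{ij} = rho(|i - j|), (r_k)_i = rho(i), i,j = 1..k.
Equivalently, Durbin-Levinson gives phi_{kk} iteratively:
  phi_{11} = rho(1)
  phi_{kk} = [rho(k) - sum_{j=1..k-1} phi_{k-1,j} rho(k-j)]
            / [1 - sum_{j=1..k-1} phi_{k-1,j} rho(j)],
  phi_{k,j} = phi_{k-1,j} - phi_{kk} phi_{k-1,k-j},  j = 1..k-1.
Step k = 1:
  phi_11 = rho(1) = 0.3486.
Step k = 2:
  phi_22 = [rho(2) - phi_11 rho(1)] / [1 - phi_11 rho(1)] = [0.1318 - (0.3486)(0.3486)] / [1 - (0.3486)(0.3486)]
         = 0.01027804 / 0.87847804 = 0.0117.
  Update: phi_21 = phi_11 - phi_22 phi_11 = 0.3486 - (0.0117)(0.3486) = 0.344521.
Step k = 3:
  phi_33 = [rho(3) - phi_21 rho(2) - phi_22 rho(1)] / [1 - phi_21 rho(1) - phi_22 rho(2)]
    numerator   = 0.3903 - (0.344521)(0.1318) - (0.0117)(0.3486) = 0.34081351
    denominator = 1 - (0.344521)(0.3486) - (0.0117)(0.1318) = 0.87835779
  phi_33 = 0.34081351 / 0.87835779 = 0.388.
Therefore phi_{33} = 0.3880.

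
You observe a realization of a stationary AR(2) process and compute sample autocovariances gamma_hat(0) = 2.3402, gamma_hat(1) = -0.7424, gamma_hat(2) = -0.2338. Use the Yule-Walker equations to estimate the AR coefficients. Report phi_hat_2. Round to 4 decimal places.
\hat\phi_{2} = -0.2230

The Yule-Walker equations for an AR(p) process read, in matrix form,
  Gamma_p phi = r_p,   with   (Gamma_p)_{ij} = gamma(|i - j|),
                       (r_p)_i = gamma(i),   i,j = 1..p.
Substitute the sample gammas (Toeplitz matrix and right-hand side of size 2):
  Gamma_p = [[2.3402, -0.7424], [-0.7424, 2.3402]]
  r_p     = [-0.7424, -0.2338]
Written out:
  2.3402 phi_1 - 0.7424 phi_2 = -0.7424
  -0.7424 phi_1 + 2.3402 phi_2 = -0.2338
Solve by Cramer's rule:
  det = gamma(0)^2 - gamma(1)^2 = (2.3402)^2 - (-0.7424)^2 = 5.47653604 - 0.55115776 = 4.92537828
  phi_hat_1 = [gamma(1) gamma(0) - gamma(1) gamma(2)] / det = [(-0.7424)(2.3402) - (-0.7424)(-0.2338)] / 4.92537828 = -1.9109376 / 4.92537828 = -0.388
  phi_hat_2 = [gamma(0) gamma(2) - gamma(1)^2] / det = [(2.3402)(-0.2338) - (-0.7424)^2] / 4.92537828 = -1.09829652 / 4.92537828 = -0.223
So phi_hat = [-0.3880, -0.2230].
Therefore phi_hat_2 = -0.2230.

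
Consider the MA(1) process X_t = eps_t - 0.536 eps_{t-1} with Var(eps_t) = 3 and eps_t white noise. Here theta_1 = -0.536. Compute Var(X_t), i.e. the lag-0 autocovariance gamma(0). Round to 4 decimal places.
\gamma(0) = 3.8619

For an MA(q) process X_t = eps_t + sum_i theta_i eps_{t-i} with
Var(eps_t) = sigma^2, the variance is
  gamma(0) = sigma^2 * (1 + sum_i theta_i^2).
  sum_i theta_i^2 = (-0.536)^2 = 0.287296.
  gamma(0) = 3 * (1 + 0.287296) = 3 * 1.287296 = 3.861888, which rounds to 3.8619.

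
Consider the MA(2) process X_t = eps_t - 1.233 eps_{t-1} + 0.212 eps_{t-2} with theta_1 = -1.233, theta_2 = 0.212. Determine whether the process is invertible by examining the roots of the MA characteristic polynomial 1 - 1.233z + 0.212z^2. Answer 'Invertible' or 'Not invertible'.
\text{Not invertible}

The MA(q) characteristic polynomial is P(z) = 1 - 1.233z + 0.212z^2.
Invertibility requires all roots to lie outside the unit circle, i.e. |z| > 1 for every root.
Set 1 + (-1.233) z + (0.212) z^2 = 0, i.e. a z^2 + b z + c = 0 with a = 0.212, b = -1.233, c = 1.
Discriminant D = b^2 - 4ac = (-1.233)^2 - 4*(0.212)*1 = 1.520289 - (0.848) = 0.672289.
D >= 0, so the roots are real: z = (-b +/- sqrt(D)) / (2a) = (1.233 +/- 0.819932) / (0.424).
  z_1 = (1.233 + 0.819932) / (0.424) = 4.8418,   |z_1| = 4.8418.
  z_2 = (1.233 - 0.819932) / (0.424) = 0.9742,   |z_2| = 0.9742.
Moduli of all roots: 4.8418, 0.9742.
All moduli strictly greater than 1? No.
Verdict: Not invertible.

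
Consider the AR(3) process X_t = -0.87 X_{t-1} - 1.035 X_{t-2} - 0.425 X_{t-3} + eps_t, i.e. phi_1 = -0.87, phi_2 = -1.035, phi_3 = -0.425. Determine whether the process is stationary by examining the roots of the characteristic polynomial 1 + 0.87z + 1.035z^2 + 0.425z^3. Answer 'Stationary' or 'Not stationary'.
\text{Stationary}

The AR(p) characteristic polynomial is P(z) = 1 + 0.87z + 1.035z^2 + 0.425z^3.
Stationarity requires all roots to lie outside the unit circle, i.e. |z| > 1 for every root.
Degree 3: look for a simple real root z0 first, then factor out (1 - z/z0) and solve the remaining quadratic.
Testing z0 = -2: P(-2) = 1 + (0.87)(-2) + (1.035)(-2)^2 + (0.425)(-2)^3
  = 1 + (-1.74) + (4.14) + (-3.4) = 0.  So z_0 = -2 is a root, |z_0| = 2.
Divide out the factor (1 + 0.5 z) = (1 - z/z0) (since 1/z0 = -0.5):
  P(z) = (1 + 0.5 z)(1 + (0.37) z + (0.85) z^2)
  [check: z-coef 0.37 - (-0.5) = 0.87; z^2-coef 0.85 - (-0.5)(0.37) = 1.035; z^3-coef -(-0.5)(0.85) = 0.425.]
Remaining roots from the quadratic factor 1 + (0.37) z + (0.85) z^2:
  Set 1 + (0.37) z + (0.85) z^2 = 0, i.e. a z^2 + b z + c = 0 with a = 0.85, b = 0.37, c = 1.
  Discriminant D = b^2 - 4ac = (0.37)^2 - 4*(0.85)*1 = 0.1369 - (3.4) = -3.2631.
  D < 0, so the roots are the complex-conjugate pair z = (-b +/- i sqrt(-D)) / (2a) = -0.2176 +/- 1.0626i.
  For a conjugate pair |z|^2 = z * conj(z) = (product of roots) = c/a = 1/(0.85) = 1.176471, so |z| = sqrt(1.176471) = 1.0847 for both roots.
Moduli of all roots: 2.0000, 1.0847, 1.0847.
All moduli strictly greater than 1? Yes.
Verdict: Stationary.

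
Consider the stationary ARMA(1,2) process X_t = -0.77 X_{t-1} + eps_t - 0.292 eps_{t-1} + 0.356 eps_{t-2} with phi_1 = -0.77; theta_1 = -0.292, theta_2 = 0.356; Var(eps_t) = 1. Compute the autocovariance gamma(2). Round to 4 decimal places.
\gamma(2) = 4.1400

Multiply the model equation by X_{t-k} and take expectations. With theta_0 = psi_0 = 1 and psi_j the MA(infinity) weights, this gives
  gamma(k) - sum_i phi_i gamma(k-i) = c_k,
  c_k = sigma^2 * sum_{j=k..q} theta_j psi_{j-k}   (c_k = 0 for k > q),
using gamma(-m) = gamma(m).
psi-weights needed (psi_j = theta_j + sum_i phi_i psi_{j-i}):
  psi_1 = theta_1 + phi_1 = -0.292 + (-0.77) = -1.062
  psi_2 = theta_2 + phi_1 psi_1 = 0.356 + (-0.77)(-1.062) = 1.17374
Right-hand sides:
  c_0 = sigma^2 (1 + theta_1 psi_1 + theta_2 psi_2) = 1 * (1 + (-0.292)(-1.062) + (0.356)(1.17374)) = 1 * 1.727955 = 1.727955
  c_1 = sigma^2 (theta_1 + theta_2 psi_1) = 1 * (-0.292 + (0.356)(-1.062)) = -0.670072
  c_2 = sigma^2 theta_2 = 1 * (0.356) = 0.356
Equations for k = 0 and k = 1 (AR order 1):
  gamma(0) = phi_1 gamma(1) + c_0
  gamma(1) = phi_1 gamma(0) + c_1
Substituting the second into the first: gamma(0) (1 - phi_1^2) = c_0 + phi_1 c_1, so
  gamma(0) = (c_0 + phi_1 c_1) / (1 - phi_1^2) = (1.727955 + (-0.77)(-0.670072)) / (1 - (-0.77)^2) = 2.243911 / 0.4071 = 5.51194.
  gamma(1) = phi_1 gamma(0) + c_1 = (-0.77)(5.51194) + (-0.670072) = -4.914266.
For k = 2: gamma(2) = phi_1 gamma(1) + c_2
  = (-0.77)(-4.914266) + (0.356) = 4.139985.
Therefore gamma(2) = 4.1400 (to 4 decimal places).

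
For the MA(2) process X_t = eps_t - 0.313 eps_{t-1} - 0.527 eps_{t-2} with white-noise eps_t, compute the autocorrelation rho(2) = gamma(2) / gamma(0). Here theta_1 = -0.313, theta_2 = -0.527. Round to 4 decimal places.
\rho(2) = -0.3831

For an MA(q) process with theta_0 = 1, the autocovariance is
  gamma(k) = sigma^2 * sum_{i=0..q-k} theta_i * theta_{i+k},
and rho(k) = gamma(k) / gamma(0). Sigma^2 cancels.
  numerator   = (1)*(-0.527) = -0.527.
  denominator = (1)^2 + (-0.313)^2 + (-0.527)^2 = 1.375698.
  rho(2) = -0.527 / 1.375698 = -0.3831.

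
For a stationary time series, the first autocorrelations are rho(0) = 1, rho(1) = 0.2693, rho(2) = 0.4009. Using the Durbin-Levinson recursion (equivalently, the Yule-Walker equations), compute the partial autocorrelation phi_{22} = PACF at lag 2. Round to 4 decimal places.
\phi_{22} = 0.3541

The PACF at lag k is phi_{kk}, the last component of the solution
to the Yule-Walker system G_k phi = r_k where
  (G_k)_{ij} = rho(|i - j|), (r_k)_i = rho(i), i,j = 1..k.
Equivalently, Durbin-Levinson gives phi_{kk} iteratively:
  phi_{11} = rho(1)
  phi_{kk} = [rho(k) - sum_{j=1..k-1} phi_{k-1,j} rho(k-j)]
            / [1 - sum_{j=1..k-1} phi_{k-1,j} rho(j)],
  phi_{k,j} = phi_{k-1,j} - phi_{kk} phi_{k-1,k-j},  j = 1..k-1.
Step k = 1:
  phi_11 = rho(1) = 0.2693.
Step k = 2:
  phi_22 = [rho(2) - phi_11 rho(1)] / [1 - phi_11 rho(1)] = [0.4009 - (0.2693)(0.2693)] / [1 - (0.2693)(0.2693)]
         = 0.32837751 / 0.92747751 = 0.3541.
Therefore phi_{22} = 0.3541.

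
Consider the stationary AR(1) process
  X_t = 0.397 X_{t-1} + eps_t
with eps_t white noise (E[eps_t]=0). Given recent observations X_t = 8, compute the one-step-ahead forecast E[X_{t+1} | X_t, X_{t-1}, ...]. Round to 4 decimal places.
E[X_{t+1} \mid \mathcal F_t] = 3.1760

For an AR(p) model X_t = c + sum_i phi_i X_{t-i} + eps_t, the
one-step-ahead conditional mean is
  E[X_{t+1} | X_t, ...] = c + sum_i phi_i X_{t+1-i}.
Substitute known values:
  E[X_{t+1} | ...] = (0.397) * (8)
                   = 3.1760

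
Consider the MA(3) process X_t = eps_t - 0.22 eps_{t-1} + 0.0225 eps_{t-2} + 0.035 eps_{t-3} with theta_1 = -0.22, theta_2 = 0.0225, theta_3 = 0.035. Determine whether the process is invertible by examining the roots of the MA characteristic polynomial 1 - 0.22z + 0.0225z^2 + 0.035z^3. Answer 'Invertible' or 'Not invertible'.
\text{Invertible}

The MA(q) characteristic polynomial is P(z) = 1 - 0.22z + 0.0225z^2 + 0.035z^3.
Invertibility requires all roots to lie outside the unit circle, i.e. |z| > 1 for every root.
Degree 3: look for a simple real root z0 first, then factor out (1 - z/z0) and solve the remaining quadratic.
Testing z0 = -4: P(-4) = 1 + (-0.22)(-4) + (0.0225)(-4)^2 + (0.035)(-4)^3
  = 1 + (0.88) + (0.36) + (-2.24) = 0.  So z_0 = -4 is a root, |z_0| = 4.
Divide out the factor (1 + 0.25 z) = (1 - z/z0) (since 1/z0 = -0.25):
  P(z) = (1 + 0.25 z)(1 + (-0.47) z + (0.14) z^2)
  [check: z-coef -0.47 - (-0.25) = -0.22; z^2-coef 0.14 - (-0.25)(-0.47) = 0.0225; z^3-coef -(-0.25)(0.14) = 0.035.]
Remaining roots from the quadratic factor 1 + (-0.47) z + (0.14) z^2:
  Set 1 + (-0.47) z + (0.14) z^2 = 0, i.e. a z^2 + b z + c = 0 with a = 0.14, b = -0.47, c = 1.
  Discriminant D = b^2 - 4ac = (-0.47)^2 - 4*(0.14)*1 = 0.2209 - (0.56) = -0.3391.
  D < 0, so the roots are the complex-conjugate pair z = (-b +/- i sqrt(-D)) / (2a) = 1.6786 +/- 2.0797i.
  For a conjugate pair |z|^2 = z * conj(z) = (product of roots) = c/a = 1/(0.14) = 7.142857, so |z| = sqrt(7.142857) = 2.6726 for both roots.
Moduli of all roots: 4.0000, 2.6726, 2.6726.
All moduli strictly greater than 1? Yes.
Verdict: Invertible.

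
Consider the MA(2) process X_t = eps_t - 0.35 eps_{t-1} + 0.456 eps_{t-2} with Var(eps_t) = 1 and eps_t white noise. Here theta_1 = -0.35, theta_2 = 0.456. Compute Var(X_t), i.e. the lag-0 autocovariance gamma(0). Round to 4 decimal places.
\gamma(0) = 1.3304

For an MA(q) process X_t = eps_t + sum_i theta_i eps_{t-i} with
Var(eps_t) = sigma^2, the variance is
  gamma(0) = sigma^2 * (1 + sum_i theta_i^2).
  sum_i theta_i^2 = (-0.35)^2 + (0.456)^2 = 0.1225 + 0.207936 = 0.330436.
  gamma(0) = 1 * (1 + 0.330436) = 1 * 1.330436 = 1.330436, which rounds to 1.3304.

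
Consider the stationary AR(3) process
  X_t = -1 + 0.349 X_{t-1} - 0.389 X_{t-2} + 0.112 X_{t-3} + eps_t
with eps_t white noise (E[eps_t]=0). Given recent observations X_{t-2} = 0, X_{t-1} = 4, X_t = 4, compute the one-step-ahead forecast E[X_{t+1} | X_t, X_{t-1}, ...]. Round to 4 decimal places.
E[X_{t+1} \mid \mathcal F_t] = -1.1600

For an AR(p) model X_t = c + sum_i phi_i X_{t-i} + eps_t, the
one-step-ahead conditional mean is
  E[X_{t+1} | X_t, ...] = c + sum_i phi_i X_{t+1-i}.
Substitute known values:
  E[X_{t+1} | ...] = -1 + (0.349) * (4) + (-0.389) * (4) + (0.112) * (0)
                   = -1.1600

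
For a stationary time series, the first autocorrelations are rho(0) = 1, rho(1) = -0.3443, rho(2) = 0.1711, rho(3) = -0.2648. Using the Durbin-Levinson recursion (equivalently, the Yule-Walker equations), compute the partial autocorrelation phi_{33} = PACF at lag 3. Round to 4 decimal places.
\phi_{33} = -0.2150

The PACF at lag k is phi_{kk}, the last component of the solution
to the Yule-Walker system G_k phi = r_k where
  (G_k)_{ij} = rho(|i - j|), (r_k)_i = rho(i), i,j = 1..k.
Equivalently, Durbin-Levinson gives phi_{kk} iteratively:
  phi_{11} = rho(1)
  phi_{kk} = [rho(k) - sum_{j=1..k-1} phi_{k-1,j} rho(k-j)]
            / [1 - sum_{j=1..k-1} phi_{k-1,j} rho(j)],
  phi_{k,j} = phi_{k-1,j} - phi_{kk} phi_{k-1,k-j},  j = 1..k-1.
Step k = 1:
  phi_11 = rho(1) = -0.3443.
Step k = 2:
  phi_22 = [rho(2) - phi_11 rho(1)] / [1 - phi_11 rho(1)] = [0.1711 - (-0.3443)(-0.3443)] / [1 - (-0.3443)(-0.3443)]
         = 0.05255751 / 0.88145751 = 0.059626.
  Update: phi_21 = phi_11 - phi_22 phi_11 = -0.3443 - (0.059626)(-0.3443) = -0.323771.
Step k = 3:
  phi_33 = [rho(3) - phi_21 rho(2) - phi_22 rho(1)] / [1 - phi_21 rho(1) - phi_22 rho(2)]
    numerator   = -0.2648 - (-0.323771)(0.1711) - (0.059626)(-0.3443) = -0.18887368
    denominator = 1 - (-0.323771)(-0.3443) - (0.059626)(0.1711) = 0.87832373
  phi_33 = -0.18887368 / 0.87832373 = -0.215.
Therefore phi_{33} = -0.2150.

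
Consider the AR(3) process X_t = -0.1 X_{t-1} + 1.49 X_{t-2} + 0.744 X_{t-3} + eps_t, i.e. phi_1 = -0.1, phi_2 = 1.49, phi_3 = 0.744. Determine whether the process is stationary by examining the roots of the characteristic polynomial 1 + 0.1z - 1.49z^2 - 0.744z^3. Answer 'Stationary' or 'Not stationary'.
\text{Not stationary}

The AR(p) characteristic polynomial is P(z) = 1 + 0.1z - 1.49z^2 - 0.744z^3.
Stationarity requires all roots to lie outside the unit circle, i.e. |z| > 1 for every root.
Degree 3: look for a simple real root z0 first, then factor out (1 - z/z0) and solve the remaining quadratic.
Testing z0 = -1.25: P(-1.25) = 1 + (0.1)(-1.25) + (-1.49)(-1.25)^2 + (-0.744)(-1.25)^3
  = 1 + (-0.125) + (-2.328125) + (1.453125) = 0.  So z_0 = -1.25 is a root, |z_0| = 1.25.
Divide out the factor (1 + 0.8 z) = (1 - z/z0) (since 1/z0 = -0.8):
  P(z) = (1 + 0.8 z)(1 + (-0.7) z + (-0.93) z^2)
  [check: z-coef -0.7 - (-0.8) = 0.1; z^2-coef -0.93 - (-0.8)(-0.7) = -1.49; z^3-coef -(-0.8)(-0.93) = -0.744.]
Remaining roots from the quadratic factor 1 + (-0.7) z + (-0.93) z^2:
  Set 1 + (-0.7) z + (-0.93) z^2 = 0, i.e. a z^2 + b z + c = 0 with a = -0.93, b = -0.7, c = 1.
  Discriminant D = b^2 - 4ac = (-0.7)^2 - 4*(-0.93)*1 = 0.49 - (-3.72) = 4.21.
  D >= 0, so the roots are real: z = (-b +/- sqrt(D)) / (2a) = (0.7 +/- 2.051828) / (-1.86).
    z_1 = (0.7 + 2.051828) / (-1.86) = -1.4795,   |z_1| = 1.4795.
    z_2 = (0.7 - 2.051828) / (-1.86) = 0.7268,   |z_2| = 0.7268.
Moduli of all roots: 1.2500, 1.4795, 0.7268.
All moduli strictly greater than 1? No.
Verdict: Not stationary.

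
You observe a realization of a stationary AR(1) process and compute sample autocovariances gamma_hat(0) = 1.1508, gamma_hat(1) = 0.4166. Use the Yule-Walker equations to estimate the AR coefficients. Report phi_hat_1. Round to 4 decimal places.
\hat\phi_{1} = 0.3620

The Yule-Walker equations for an AR(p) process read, in matrix form,
  Gamma_p phi = r_p,   with   (Gamma_p)_{ij} = gamma(|i - j|),
                       (r_p)_i = gamma(i),   i,j = 1..p.
Substitute the sample gammas (Toeplitz matrix and right-hand side of size 1):
  Gamma_p = [[1.1508]]
  r_p     = [0.4166]
With p = 1 this is the single equation gamma(0) phi_1 = gamma(1):
  phi_hat_1 = gamma(1) / gamma(0) = 0.4166 / 1.1508 = 0.3620.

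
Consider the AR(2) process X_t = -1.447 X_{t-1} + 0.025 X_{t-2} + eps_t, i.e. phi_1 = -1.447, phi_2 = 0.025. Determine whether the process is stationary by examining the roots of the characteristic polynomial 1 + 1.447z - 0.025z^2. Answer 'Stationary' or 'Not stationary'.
\text{Not stationary}

The AR(p) characteristic polynomial is P(z) = 1 + 1.447z - 0.025z^2.
Stationarity requires all roots to lie outside the unit circle, i.e. |z| > 1 for every root.
Set 1 + (1.447) z + (-0.025) z^2 = 0, i.e. a z^2 + b z + c = 0 with a = -0.025, b = 1.447, c = 1.
Discriminant D = b^2 - 4ac = (1.447)^2 - 4*(-0.025)*1 = 2.093809 - (-0.1) = 2.193809.
D >= 0, so the roots are real: z = (-b +/- sqrt(D)) / (2a) = (-1.447 +/- 1.481151) / (-0.05).
  z_1 = (-1.447 + 1.481151) / (-0.05) = -0.683,   |z_1| = 0.683.
  z_2 = (-1.447 - 1.481151) / (-0.05) = 58.563,   |z_2| = 58.563.
Moduli of all roots: 0.6830, 58.5630.
All moduli strictly greater than 1? No.
Verdict: Not stationary.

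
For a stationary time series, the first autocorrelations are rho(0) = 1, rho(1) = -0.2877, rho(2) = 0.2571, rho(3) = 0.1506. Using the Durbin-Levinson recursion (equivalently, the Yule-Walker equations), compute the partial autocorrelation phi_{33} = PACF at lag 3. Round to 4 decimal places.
\phi_{33} = 0.3000

The PACF at lag k is phi_{kk}, the last component of the solution
to the Yule-Walker system G_k phi = r_k where
  (G_k)_{ij} = rho(|i - j|), (r_k)_i = rho(i), i,j = 1..k.
Equivalently, Durbin-Levinson gives phi_{kk} iteratively:
  phi_{11} = rho(1)
  phi_{kk} = [rho(k) - sum_{j=1..k-1} phi_{k-1,j} rho(k-j)]
            / [1 - sum_{j=1..k-1} phi_{k-1,j} rho(j)],
  phi_{k,j} = phi_{k-1,j} - phi_{kk} phi_{k-1,k-j},  j = 1..k-1.
Step k = 1:
  phi_11 = rho(1) = -0.2877.
Step k = 2:
  phi_22 = [rho(2) - phi_11 rho(1)] / [1 - phi_11 rho(1)] = [0.2571 - (-0.2877)(-0.2877)] / [1 - (-0.2877)(-0.2877)]
         = 0.17432871 / 0.91722871 = 0.19006.
  Update: phi_21 = phi_11 - phi_22 phi_11 = -0.2877 - (0.19006)(-0.2877) = -0.23302.
Step k = 3:
  phi_33 = [rho(3) - phi_21 rho(2) - phi_22 rho(1)] / [1 - phi_21 rho(1) - phi_22 rho(2)]
    numerator   = 0.1506 - (-0.23302)(0.2571) - (0.19006)(-0.2877) = 0.26518969
    denominator = 1 - (-0.23302)(-0.2877) - (0.19006)(0.2571) = 0.88409575
  phi_33 = 0.26518969 / 0.88409575 = 0.3.
Therefore phi_{33} = 0.3000.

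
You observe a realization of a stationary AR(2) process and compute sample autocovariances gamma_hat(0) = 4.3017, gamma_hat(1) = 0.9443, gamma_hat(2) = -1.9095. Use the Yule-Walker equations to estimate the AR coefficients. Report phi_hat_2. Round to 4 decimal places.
\hat\phi_{2} = -0.5170

The Yule-Walker equations for an AR(p) process read, in matrix form,
  Gamma_p phi = r_p,   with   (Gamma_p)_{ij} = gamma(|i - j|),
                       (r_p)_i = gamma(i),   i,j = 1..p.
Substitute the sample gammas (Toeplitz matrix and right-hand side of size 2):
  Gamma_p = [[4.3017, 0.9443], [0.9443, 4.3017]]
  r_p     = [0.9443, -1.9095]
Written out:
  4.3017 phi_1 + 0.9443 phi_2 = 0.9443
  0.9443 phi_1 + 4.3017 phi_2 = -1.9095
Solve by Cramer's rule:
  det = gamma(0)^2 - gamma(1)^2 = (4.3017)^2 - (0.9443)^2 = 18.50462289 - 0.89170249 = 17.6129204
  phi_hat_1 = [gamma(1) gamma(0) - gamma(1) gamma(2)] / det = [(0.9443)(4.3017) - (0.9443)(-1.9095)] / 17.6129204 = 5.86523616 / 17.6129204 = 0.333
  phi_hat_2 = [gamma(0) gamma(2) - gamma(1)^2] / det = [(4.3017)(-1.9095) - (0.9443)^2] / 17.6129204 = -9.10579864 / 17.6129204 = -0.517
So phi_hat = [0.3330, -0.5170].
Therefore phi_hat_2 = -0.5170.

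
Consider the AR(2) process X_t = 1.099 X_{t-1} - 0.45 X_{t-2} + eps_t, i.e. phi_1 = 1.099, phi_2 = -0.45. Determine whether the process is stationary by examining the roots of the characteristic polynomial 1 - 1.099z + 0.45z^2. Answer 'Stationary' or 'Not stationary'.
\text{Stationary}

The AR(p) characteristic polynomial is P(z) = 1 - 1.099z + 0.45z^2.
Stationarity requires all roots to lie outside the unit circle, i.e. |z| > 1 for every root.
Set 1 + (-1.099) z + (0.45) z^2 = 0, i.e. a z^2 + b z + c = 0 with a = 0.45, b = -1.099, c = 1.
Discriminant D = b^2 - 4ac = (-1.099)^2 - 4*(0.45)*1 = 1.207801 - (1.8) = -0.592199.
D < 0, so the roots are the complex-conjugate pair z = (-b +/- i sqrt(-D)) / (2a) = 1.2211 +/- 0.855i.
For a conjugate pair |z|^2 = z * conj(z) = (product of roots) = c/a = 1/(0.45) = 2.222222, so |z| = sqrt(2.222222) = 1.4907 for both roots.
Moduli of all roots: 1.4907, 1.4907.
All moduli strictly greater than 1? Yes.
Verdict: Stationary.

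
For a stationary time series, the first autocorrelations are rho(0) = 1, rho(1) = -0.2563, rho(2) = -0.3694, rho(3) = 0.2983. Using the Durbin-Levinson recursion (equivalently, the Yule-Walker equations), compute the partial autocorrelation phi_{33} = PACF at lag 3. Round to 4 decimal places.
\phi_{33} = 0.0549

The PACF at lag k is phi_{kk}, the last component of the solution
to the Yule-Walker system G_k phi = r_k where
  (G_k)_{ij} = rho(|i - j|), (r_k)_i = rho(i), i,j = 1..k.
Equivalently, Durbin-Levinson gives phi_{kk} iteratively:
  phi_{11} = rho(1)
  phi_{kk} = [rho(k) - sum_{j=1..k-1} phi_{k-1,j} rho(k-j)]
            / [1 - sum_{j=1..k-1} phi_{k-1,j} rho(j)],
  phi_{k,j} = phi_{k-1,j} - phi_{kk} phi_{k-1,k-j},  j = 1..k-1.
Step k = 1:
  phi_11 = rho(1) = -0.2563.
Step k = 2:
  phi_22 = [rho(2) - phi_11 rho(1)] / [1 - phi_11 rho(1)] = [-0.3694 - (-0.2563)(-0.2563)] / [1 - (-0.2563)(-0.2563)]
         = -0.43508969 / 0.93431031 = -0.46568.
  Update: phi_21 = phi_11 - phi_22 phi_11 = -0.2563 - (-0.46568)(-0.2563) = -0.375654.
Step k = 3:
  phi_33 = [rho(3) - phi_21 rho(2) - phi_22 rho(1)] / [1 - phi_21 rho(1) - phi_22 rho(2)]
    numerator   = 0.2983 - (-0.375654)(-0.3694) - (-0.46568)(-0.2563) = 0.04017968
    denominator = 1 - (-0.375654)(-0.2563) - (-0.46568)(-0.3694) = 0.73169771
  phi_33 = 0.04017968 / 0.73169771 = 0.0549.
Therefore phi_{33} = 0.0549.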